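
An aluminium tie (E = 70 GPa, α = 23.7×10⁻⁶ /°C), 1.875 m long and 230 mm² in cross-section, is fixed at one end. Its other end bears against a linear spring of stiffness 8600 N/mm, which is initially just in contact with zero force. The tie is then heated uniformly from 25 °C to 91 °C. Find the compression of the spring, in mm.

δ ≈ 1.47 mm

Free thermal expansion: δ_free = αΔT L = 23.7×10⁻⁶ × 66 × 1875 = 2.933 mm.
Let P be the compressive force at the spring. The tie shortens elastically by PL/(AE) and the spring compresses by P/k; together these equal δ_free.
So P = δ_free / [L/(AE) + 1/k] = 2.933 / [ 1875/(230×70×10³) + 1/(8600) ].
P = 2.933 / 0.0002327 = 12600 N.
Spring compression = P/k = 12600/(8600) = 1.465 mm.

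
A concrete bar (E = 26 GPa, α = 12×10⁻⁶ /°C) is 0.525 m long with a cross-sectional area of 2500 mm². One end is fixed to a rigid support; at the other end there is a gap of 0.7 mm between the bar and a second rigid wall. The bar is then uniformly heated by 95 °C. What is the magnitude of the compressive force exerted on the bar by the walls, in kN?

P ≈ 0 kN

If the wall were absent the bar would grow by αΔT L = 12×10⁻⁶ × 95 × 525 = 0.5985 mm.
Since δ_free = 0.598 mm is less than the 0.7 mm gap, the bar never touches the wall. No axial force develops.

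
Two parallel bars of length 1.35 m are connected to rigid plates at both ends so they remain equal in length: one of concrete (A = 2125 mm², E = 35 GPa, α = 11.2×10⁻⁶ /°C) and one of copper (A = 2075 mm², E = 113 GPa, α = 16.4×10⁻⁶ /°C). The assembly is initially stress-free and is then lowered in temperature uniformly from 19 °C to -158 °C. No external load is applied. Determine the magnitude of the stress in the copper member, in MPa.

The copper has the larger α, so on cooling it would change length more than the concrete if both were free. The rigid plates force a common final length, so the copper is put into tension and the concrete into compression, with equal and opposite forces P (no external load).
Equating the net (thermal + elastic) strains gives |α₁ − α₂|·ΔT = P·[1/(A₁E₁) + 1/(A₂E₂)].
|α₁ − α₂|·ΔT = 5.2×10⁻⁶ × 177 = 0.0009204.
1/(A₁E₁) + 1/(A₂E₂) = 1/(2125×35×10³) + 1/(2075×113×10³) = 1.771×10⁻⁸ N⁻¹.
P = 0.0009204 / 1.771×10⁻⁸ = 51970 N = 51.97 kN.
σ_{copper} = P/A₂ = 51970/2075 = 25.05 MPa, tensile.

σ ≈ 25 MPa (tensile)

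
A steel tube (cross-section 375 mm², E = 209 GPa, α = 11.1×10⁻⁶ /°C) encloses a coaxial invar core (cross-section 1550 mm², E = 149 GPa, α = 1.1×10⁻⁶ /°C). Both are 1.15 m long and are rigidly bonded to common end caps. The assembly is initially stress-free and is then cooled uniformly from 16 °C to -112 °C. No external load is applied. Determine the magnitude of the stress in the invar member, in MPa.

σ ≈ 48.3 MPa (compressive)

Equilibrium of a rigid end plate with no external load gives equal and opposite internal forces ±P in the two members. Since α_{steel} > α_{invar}, cooling drives the steel into tension and the invar into compression.
Compatibility of the two members (thermal + elastic change equal): (α₁ − α₂)ΔT = P·[1/(A₁E₁) + 1/(A₂E₂)].
|α₁ − α₂|·ΔT = 10×10⁻⁶ × 128 = 0.00128.
1/(A₁E₁) + 1/(A₂E₂) = 1/(375×209×10³) + 1/(1550×149×10³) = 1.709×10⁻⁸ N⁻¹.
So P = 0.00128 / 1.709×10⁻⁸ = 74.9 kN.
σ_{invar} = P/A₂ = 74900/1550 = 48.32 MPa, compressive.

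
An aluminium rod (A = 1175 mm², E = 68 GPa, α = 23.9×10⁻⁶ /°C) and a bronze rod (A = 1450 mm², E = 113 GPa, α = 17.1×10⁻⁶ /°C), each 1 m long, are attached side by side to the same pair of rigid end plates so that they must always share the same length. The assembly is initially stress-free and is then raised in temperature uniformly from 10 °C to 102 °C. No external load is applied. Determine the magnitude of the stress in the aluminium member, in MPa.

σ ≈ 28.6 MPa (compressive)

Both members must finish at the same length. With the larger α, the aluminium tends to over-expand; the plates restrain it, putting the aluminium in compression and the bronze in tension. With no external load the two internal forces are equal and opposite, magnitude P.
Compatibility of the two members (thermal + elastic change equal): (α₁ − α₂)ΔT = P·[1/(A₁E₁) + 1/(A₂E₂)].
|α₁ − α₂|·ΔT = 6.8×10⁻⁶ × 92 = 0.0006256.
1/(A₁E₁) + 1/(A₂E₂) = 1/(1175×68×10³) + 1/(1450×113×10³) = 1.862×10⁻⁸ N⁻¹.
So P = 0.0006256 / 1.862×10⁻⁸ = 33.6 kN.
σ_{aluminium} = P/A₁ = 33600/1175 = 28.6 MPa, compressive.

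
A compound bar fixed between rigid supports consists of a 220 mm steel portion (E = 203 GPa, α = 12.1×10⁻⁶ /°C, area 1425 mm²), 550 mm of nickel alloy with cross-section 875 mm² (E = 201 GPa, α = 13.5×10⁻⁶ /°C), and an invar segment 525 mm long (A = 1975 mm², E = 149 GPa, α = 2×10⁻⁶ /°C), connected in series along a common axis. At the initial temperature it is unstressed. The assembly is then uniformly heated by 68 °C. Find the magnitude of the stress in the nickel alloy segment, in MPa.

σ ≈ 153 MPa (compressive)

Free thermal expansion of the whole bar: Σ αᵢΔT Lᵢ = 12.1×10⁻⁶×68×220 + 13.5×10⁻⁶×68×550 + 2×10⁻⁶×68×525 = 0.7573 mm.
The rigid supports impose zero overall length change; the single axial force P common to all segments must satisfy P Σ Lᵢ/(AᵢEᵢ) = δ_free.
Σ Lᵢ/(AᵢEᵢ) = 220/(1425×203×10³) + 550/(875×201×10³) + 525/(1975×149×10³) = 5.672×10⁻⁶ mm/N.
P = 0.7573 / 5.672×10⁻⁶ = 133500 N = 133.5 kN, compressive.
σ_{nickel alloy} = P / A = 133500 / 875 = 152.6 MPa.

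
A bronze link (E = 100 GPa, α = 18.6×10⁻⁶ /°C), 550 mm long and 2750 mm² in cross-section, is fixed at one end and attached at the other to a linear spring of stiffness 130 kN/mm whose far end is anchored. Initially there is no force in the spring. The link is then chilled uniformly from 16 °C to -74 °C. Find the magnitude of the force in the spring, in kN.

P ≈ 95 kN

If the spring were absent the link would shorten by αΔT L = 18.6×10⁻⁶ × 90 × 550 = 0.9207 mm.
Let P be the tensile force in the spring. The link extends elastically by PL/(AE) and the spring stretches by P/k; together these equal δ_free.
So P = δ_free / [L/(AE) + 1/k] = 0.9207 / [ 550/(2750×100×10³) + 1/(130×10³) ].
P = 0.9207 / 9.692×10⁻⁶ = 94990 N.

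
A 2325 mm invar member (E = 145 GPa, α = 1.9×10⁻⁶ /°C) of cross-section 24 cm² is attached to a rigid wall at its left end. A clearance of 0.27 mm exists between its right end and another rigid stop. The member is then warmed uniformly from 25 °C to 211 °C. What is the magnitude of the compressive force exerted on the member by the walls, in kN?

If the wall were absent the member would grow by αΔT L = 1.9×10⁻⁶ × 186 × 2325 = 0.8217 mm.
The gap closes (δ_free > 0.27 mm) and the wall then resists a further 0.8217 − 0.27 = 0.5517 mm of expansion.
Compatibility: PL/(AE) = 0.5517 mm, so σ = P/A = E × (0.5517/2325) = 34.4 MPa.
P = σA = 34.4 × 2400 = 82.57 kN.

P ≈ 82.6 kN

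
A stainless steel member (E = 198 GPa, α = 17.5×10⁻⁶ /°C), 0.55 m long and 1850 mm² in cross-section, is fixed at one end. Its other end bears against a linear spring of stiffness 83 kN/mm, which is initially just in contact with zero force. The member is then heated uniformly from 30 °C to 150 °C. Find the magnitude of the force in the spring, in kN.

P ≈ 85.2 kN

The unrestrained thermal change is αΔT L = 17.5×10⁻⁶ × 120 × 550 = 1.155 mm.
Let P be the compressive force at the spring. The member shortens elastically by PL/(AE) and the spring compresses by P/k; together these equal δ_free.
So P = δ_free / [L/(AE) + 1/k] = 1.155 / [ 550/(1850×198×10³) + 1/(83×10³) ].
P = 1.155 / 1.355×10⁻⁵ = 85240 N.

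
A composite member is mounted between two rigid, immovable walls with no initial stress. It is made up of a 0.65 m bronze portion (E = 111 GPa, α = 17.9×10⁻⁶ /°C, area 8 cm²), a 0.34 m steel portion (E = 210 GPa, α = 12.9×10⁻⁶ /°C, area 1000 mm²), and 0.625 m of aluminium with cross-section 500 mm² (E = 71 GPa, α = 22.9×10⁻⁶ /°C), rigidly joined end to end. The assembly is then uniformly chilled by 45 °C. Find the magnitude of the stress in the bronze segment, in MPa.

σ ≈ 64.3 MPa (tensile)

If the supports were absent, the total length change would be Σ αᵢΔT Lᵢ = 17.9×10⁻⁶×45×650 + 12.9×10⁻⁶×45×340 + 22.9×10⁻⁶×45×625 = 1.365 mm.
Since the ends are fixed, an axial force P builds up, equal in every segment, with P · Σ Lᵢ/(AᵢEᵢ) = δ_free.
Σ Lᵢ/(AᵢEᵢ) = 650/(800×111×10³) + 340/(1000×210×10³) + 625/(500×71×10³) = 2.654×10⁻⁵ mm/N.
So P = 1.365 / 2.654×10⁻⁵ = 51.42 kN, tensile.
σ_{bronze} = P / A = 51420 / 800 = 64.28 MPa.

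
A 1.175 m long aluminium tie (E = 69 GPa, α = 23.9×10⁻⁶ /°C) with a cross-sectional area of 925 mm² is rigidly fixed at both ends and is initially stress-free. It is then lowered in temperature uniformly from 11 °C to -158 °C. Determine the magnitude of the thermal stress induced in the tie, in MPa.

σ ≈ 279 MPa (tensile)

The supports are rigid, so the total axial strain is zero. The restrained thermal strain is ε = αΔT = 23.9×10⁻⁶ × 169 = 4039.1×10⁻⁶.
The stress required to suppress this strain is σ = Eε = 69×10³ × 4039.1×10⁻⁶ = 278.7 MPa, tensile since the tie is trying to contract.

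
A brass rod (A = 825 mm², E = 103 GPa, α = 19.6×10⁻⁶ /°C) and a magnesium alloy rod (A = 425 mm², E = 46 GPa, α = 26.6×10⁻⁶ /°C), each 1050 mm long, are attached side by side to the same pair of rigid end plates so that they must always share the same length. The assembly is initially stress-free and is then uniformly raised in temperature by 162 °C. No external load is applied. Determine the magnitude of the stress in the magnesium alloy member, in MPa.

Equilibrium of a rigid end plate with no external load gives equal and opposite internal forces ±P in the two members. Since α_{magnesium alloy} > α_{brass}, heating drives the magnesium alloy into compression and the brass into tension.
Compatibility of the two members (thermal + elastic change equal): (α₁ − α₂)ΔT = P·[1/(A₁E₁) + 1/(A₂E₂)].
|α₁ − α₂|·ΔT = 7×10⁻⁶ × 162 = 0.001134.
1/(A₁E₁) + 1/(A₂E₂) = 1/(825×103×10³) + 1/(425×46×10³) = 6.292×10⁻⁸ N⁻¹.
P = 0.001134 / 6.292×10⁻⁸ = 18020 N = 18.02 kN.
σ_{magnesium alloy} = P/A₂ = 18020/425 = 42.41 MPa, compressive.

σ ≈ 42.4 MPa (compressive)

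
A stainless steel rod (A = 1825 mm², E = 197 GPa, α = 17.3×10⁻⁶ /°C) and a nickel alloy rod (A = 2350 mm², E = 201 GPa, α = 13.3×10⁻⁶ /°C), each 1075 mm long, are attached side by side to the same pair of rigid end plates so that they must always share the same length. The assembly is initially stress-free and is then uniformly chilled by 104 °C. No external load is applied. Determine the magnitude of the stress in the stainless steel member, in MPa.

The stainless steel has the larger α, so on cooling it would change length more than the nickel alloy if both were free. The rigid plates force a common final length, so the stainless steel is put into tension and the nickel alloy into compression, with equal and opposite forces P (no external load).
Setting the final lengths equal and cancelling L: (α₁ − α₂)ΔT = P/(A₁E₁) + P/(A₂E₂).
|α₁ − α₂|·ΔT = 4×10⁻⁶ × 104 = 0.000416.
1/(A₁E₁) + 1/(A₂E₂) = 1/(1825×197×10³) + 1/(2350×201×10³) = 4.899×10⁻⁹ N⁻¹.
P = 0.000416 / 4.899×10⁻⁹ = 84920 N = 84.92 kN.
σ_{stainless steel} = P/A₁ = 84920/1825 = 46.53 MPa, tensile.

σ ≈ 46.5 MPa (tensile)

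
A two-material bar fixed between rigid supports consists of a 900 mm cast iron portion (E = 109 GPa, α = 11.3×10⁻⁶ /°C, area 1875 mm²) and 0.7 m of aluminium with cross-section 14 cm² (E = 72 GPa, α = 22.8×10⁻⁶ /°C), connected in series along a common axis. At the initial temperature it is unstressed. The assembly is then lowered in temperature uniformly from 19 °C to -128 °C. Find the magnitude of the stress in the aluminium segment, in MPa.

If the supports were absent, the total length change would be Σ αᵢΔT Lᵢ = 11.3×10⁻⁶×147×900 + 22.8×10⁻⁶×147×700 = 3.841 mm.
The walls prevent any net length change, so an axial force P (same in every segment) develops. Compatibility: P · Σ Lᵢ/(AᵢEᵢ) = δ_free.
The series flexibility is Σ Lᵢ/(AᵢEᵢ) = 900/(1875×109×10³) + 700/(1400×72×10³) = 1.135×10⁻⁵ mm/N.
P = 3.841 / 1.135×10⁻⁵ = 338500 N = 338.5 kN, tensile.
σ_{aluminium} = P / A = 338500 / 1400 = 241.8 MPa.

σ ≈ 242 MPa (tensile)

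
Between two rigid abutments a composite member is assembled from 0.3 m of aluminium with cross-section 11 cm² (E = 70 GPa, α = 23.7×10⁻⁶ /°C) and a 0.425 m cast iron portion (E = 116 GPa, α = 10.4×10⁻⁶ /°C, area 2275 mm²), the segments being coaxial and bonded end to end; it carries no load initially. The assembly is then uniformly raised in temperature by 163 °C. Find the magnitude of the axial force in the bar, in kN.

With the walls removed the bar would change length by δ_free = Σ αᵢΔT Lᵢ = 23.7×10⁻⁶×163×300 + 10.4×10⁻⁶×163×425 = 1.879 mm.
The walls prevent any net length change, so an axial force P (same in every segment) develops. Compatibility: P · Σ Lᵢ/(AᵢEᵢ) = δ_free.
Σ Lᵢ/(AᵢEᵢ) = 300/(1100×70×10³) + 425/(2275×116×10³) = 5.507×10⁻⁶ mm/N.
So P = 1.879 / 5.507×10⁻⁶ = 341.3 kN, compressive.

P ≈ 341 kN (compressive)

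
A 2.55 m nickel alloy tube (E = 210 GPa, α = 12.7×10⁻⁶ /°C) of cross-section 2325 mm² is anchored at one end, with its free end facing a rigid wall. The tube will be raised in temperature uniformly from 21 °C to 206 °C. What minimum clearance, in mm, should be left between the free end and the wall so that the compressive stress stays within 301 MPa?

With no wall the tube would lengthen by αΔT L = 12.7×10⁻⁶ × 185 × 2550 = 5.991 mm.
A stress of 301 MPa corresponds to the wall pushing the tube back by σL/E = 301×2550/(210×10³) = 3.655 mm.
The gap must absorb the remainder: g_min = 5.991 − 3.655 = 2.336 mm.

g ≈ 2.34 mm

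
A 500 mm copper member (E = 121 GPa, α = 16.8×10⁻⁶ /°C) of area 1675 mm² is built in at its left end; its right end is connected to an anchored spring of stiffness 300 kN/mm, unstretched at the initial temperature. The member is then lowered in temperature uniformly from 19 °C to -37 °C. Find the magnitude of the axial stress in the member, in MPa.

σ ≈ 48.4 MPa (tensile)

The unrestrained thermal change is αΔT L = 16.8×10⁻⁶ × 56 × 500 = 0.4704 mm.
Let P be the tensile force in the spring. The member extends elastically by PL/(AE) and the spring stretches by P/k; together these equal δ_free.
P [ L/(AE) + 1/k ] = δ_free → P [ 500/(1675×121×10³) + 1/(300×10³) ] = 0.4704.
P = 0.4704 / 5.8×10⁻⁶ = 81100 N.
σ = P/A = 81100/1675 = 48.42 MPa.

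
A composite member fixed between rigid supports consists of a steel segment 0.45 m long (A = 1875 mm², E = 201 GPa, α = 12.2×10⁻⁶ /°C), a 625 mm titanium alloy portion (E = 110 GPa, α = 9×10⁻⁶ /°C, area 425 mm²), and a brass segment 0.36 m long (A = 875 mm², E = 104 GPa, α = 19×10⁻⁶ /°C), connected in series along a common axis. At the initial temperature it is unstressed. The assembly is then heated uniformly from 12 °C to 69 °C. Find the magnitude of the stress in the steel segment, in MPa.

σ ≈ 29.5 MPa (compressive)

Free thermal expansion of the whole bar: Σ αᵢΔT Lᵢ = 12.2×10⁻⁶×57×450 + 9×10⁻⁶×57×625 + 19×10⁻⁶×57×360 = 1.023 mm.
Since the ends are fixed, an axial force P builds up, equal in every segment, with P · Σ Lᵢ/(AᵢEᵢ) = δ_free.
The series flexibility is Σ Lᵢ/(AᵢEᵢ) = 450/(1875×201×10³) + 625/(425×110×10³) + 360/(875×104×10³) = 1.852×10⁻⁵ mm/N.
So P = 1.023 / 1.852×10⁻⁵ = 55.26 kN, compressive.
σ_{steel} = P / A = 55260 / 1875 = 29.47 MPa.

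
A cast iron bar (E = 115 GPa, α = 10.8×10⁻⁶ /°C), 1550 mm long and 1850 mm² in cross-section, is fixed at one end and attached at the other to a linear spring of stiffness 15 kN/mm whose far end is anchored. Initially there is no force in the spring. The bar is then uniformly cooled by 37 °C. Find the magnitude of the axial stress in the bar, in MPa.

Free thermal contraction: δ_free = αΔT L = 10.8×10⁻⁶ × 37 × 1550 = 0.6194 mm.
Let P be the tensile force in the spring. The bar extends elastically by PL/(AE) and the spring stretches by P/k; together these equal δ_free.
P [ L/(AE) + 1/k ] = δ_free → P [ 1550/(1850×115×10³) + 1/(15×10³) ] = 0.6194.
P = 0.6194 / 7.395×10⁻⁵ = 8375 N.
σ = P/A = 8375/1850 = 4.527 MPa.

σ ≈ 4.53 MPa (tensile)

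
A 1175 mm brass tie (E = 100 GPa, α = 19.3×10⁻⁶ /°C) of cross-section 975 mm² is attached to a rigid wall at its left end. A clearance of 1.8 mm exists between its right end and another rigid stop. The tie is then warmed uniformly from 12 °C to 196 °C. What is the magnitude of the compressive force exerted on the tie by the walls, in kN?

P ≈ 197 kN

Unrestrained expansion: δ_free = αΔT L = 19.3×10⁻⁶ × 184 × 1175 = 4.173 mm.
After closing the 1.8 mm clearance, 4.173 − 1.8 = 2.373 mm of expansion remains to be suppressed by the wall.
Compatibility: PL/(AE) = 2.373 mm, so σ = P/A = E × (2.373/1175) = 201.9 MPa.
Force on the wall = σA = 201.9 × 975 mm² = 196.9 kN.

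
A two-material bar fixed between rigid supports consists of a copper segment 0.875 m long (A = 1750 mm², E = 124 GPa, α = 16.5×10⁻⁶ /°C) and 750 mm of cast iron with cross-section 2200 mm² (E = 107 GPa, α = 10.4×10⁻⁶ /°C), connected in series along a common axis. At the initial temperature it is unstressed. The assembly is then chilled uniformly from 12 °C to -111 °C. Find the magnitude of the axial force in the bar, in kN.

Free thermal contraction of the whole bar: Σ αᵢΔT Lᵢ = 16.5×10⁻⁶×123×875 + 10.4×10⁻⁶×123×750 = 2.735 mm.
Since the ends are fixed, an axial force P builds up, equal in every segment, with P · Σ Lᵢ/(AᵢEᵢ) = δ_free.
Σ Lᵢ/(AᵢEᵢ) = 875/(1750×124×10³) + 750/(2200×107×10³) = 7.218×10⁻⁶ mm/N.
Hence P = δ_free / Σ(L/AE) = 2.735/7.218×10⁻⁶ = 378.9 kN (tensile).

P ≈ 379 kN (tensile)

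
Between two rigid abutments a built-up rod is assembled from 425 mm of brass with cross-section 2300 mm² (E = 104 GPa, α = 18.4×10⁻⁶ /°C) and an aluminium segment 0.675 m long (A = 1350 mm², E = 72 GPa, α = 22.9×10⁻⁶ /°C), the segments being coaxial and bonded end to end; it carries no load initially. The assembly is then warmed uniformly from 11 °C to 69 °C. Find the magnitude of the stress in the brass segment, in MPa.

σ ≈ 67.3 MPa (compressive)

If the supports were absent, the total length change would be Σ αᵢΔT Lᵢ = 18.4×10⁻⁶×58×425 + 22.9×10⁻⁶×58×675 = 1.35 mm.
The rigid supports impose zero overall length change; the single axial force P common to all segments must satisfy P Σ Lᵢ/(AᵢEᵢ) = δ_free.
The series flexibility is Σ Lᵢ/(AᵢEᵢ) = 425/(2300×104×10³) + 675/(1350×72×10³) = 8.721×10⁻⁶ mm/N.
So P = 1.35 / 8.721×10⁻⁶ = 154.8 kN, compressive.
σ_{brass} = P / A = 154800 / 2300 = 67.31 MPa.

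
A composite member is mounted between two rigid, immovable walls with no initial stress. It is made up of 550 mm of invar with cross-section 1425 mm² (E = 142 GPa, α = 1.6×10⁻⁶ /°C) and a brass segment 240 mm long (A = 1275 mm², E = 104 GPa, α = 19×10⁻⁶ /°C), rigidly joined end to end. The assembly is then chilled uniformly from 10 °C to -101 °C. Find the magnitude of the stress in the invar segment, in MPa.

σ ≈ 93.6 MPa (tensile)

Free thermal contraction of the whole bar: Σ αᵢΔT Lᵢ = 1.6×10⁻⁶×111×550 + 19×10⁻⁶×111×240 = 0.6038 mm.
The rigid supports impose zero overall length change; the single axial force P common to all segments must satisfy P Σ Lᵢ/(AᵢEᵢ) = δ_free.
The series flexibility is Σ Lᵢ/(AᵢEᵢ) = 550/(1425×142×10³) + 240/(1275×104×10³) = 4.528×10⁻⁶ mm/N.
So P = 0.6038 / 4.528×10⁻⁶ = 133.4 kN, tensile.
σ_{invar} = P / A = 133400 / 1425 = 93.58 MPa.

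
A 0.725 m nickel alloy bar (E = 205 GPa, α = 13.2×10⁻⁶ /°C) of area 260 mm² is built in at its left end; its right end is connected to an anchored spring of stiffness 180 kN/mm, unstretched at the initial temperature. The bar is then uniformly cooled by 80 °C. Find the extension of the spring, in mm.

δ ≈ 0.222 mm

Free thermal contraction: δ_free = αΔT L = 13.2×10⁻⁶ × 80 × 725 = 0.7656 mm.
With a force P in the spring, the elastic change of the bar is PL/(AE) and that of the spring is P/k; compatibility requires their sum to equal δ_free.
P [ L/(AE) + 1/k ] = δ_free → P [ 725/(260×205×10³) + 1/(180×10³) ] = 0.7656.
P = 0.7656 / 1.916×10⁻⁵ = 39960 N.
Spring extension = P/k = 39960/(180×10³) = 0.222 mm.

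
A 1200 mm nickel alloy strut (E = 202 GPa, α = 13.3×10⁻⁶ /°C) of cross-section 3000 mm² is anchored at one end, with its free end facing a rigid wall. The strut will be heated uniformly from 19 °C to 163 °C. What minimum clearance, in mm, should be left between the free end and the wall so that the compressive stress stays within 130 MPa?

g ≈ 1.53 mm

Free expansion if unrestrained: δ_free = αΔT L = 13.3×10⁻⁶ × 144 × 1200 = 2.298 mm.
A stress of 130 MPa corresponds to the wall pushing the strut back by σL/E = 130×1200/(202×10³) = 0.7723 mm.
The gap must absorb the remainder: g_min = 2.298 − 0.7723 = 1.526 mm.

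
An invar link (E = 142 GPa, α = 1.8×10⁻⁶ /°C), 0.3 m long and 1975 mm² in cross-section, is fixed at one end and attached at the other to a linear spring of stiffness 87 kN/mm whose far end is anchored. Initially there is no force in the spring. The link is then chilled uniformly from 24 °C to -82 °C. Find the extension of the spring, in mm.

If the spring were absent the link would shorten by αΔT L = 1.8×10⁻⁶ × 106 × 300 = 0.05724 mm.
With a force P in the spring, the elastic change of the link is PL/(AE) and that of the spring is P/k; compatibility requires their sum to equal δ_free.
P [ L/(AE) + 1/k ] = δ_free → P [ 300/(1975×142×10³) + 1/(87×10³) ] = 0.05724.
P = 0.05724 / 1.256×10⁻⁵ = 4556 N.
Spring extension = P/k = 4556/(87×10³) = 0.05237 mm.

δ ≈ 0.0524 mm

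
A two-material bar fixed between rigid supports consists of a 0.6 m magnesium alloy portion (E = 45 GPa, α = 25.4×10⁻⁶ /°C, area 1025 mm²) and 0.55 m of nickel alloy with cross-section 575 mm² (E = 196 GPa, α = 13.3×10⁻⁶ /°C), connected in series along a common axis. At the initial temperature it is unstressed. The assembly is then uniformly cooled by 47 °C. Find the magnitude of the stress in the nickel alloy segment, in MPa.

σ ≈ 103 MPa (tensile)

With the walls removed the bar would change length by δ_free = Σ αᵢΔT Lᵢ = 25.4×10⁻⁶×47×600 + 13.3×10⁻⁶×47×550 = 1.06 mm.
The walls prevent any net length change, so an axial force P (same in every segment) develops. Compatibility: P · Σ Lᵢ/(AᵢEᵢ) = δ_free.
The series flexibility is Σ Lᵢ/(AᵢEᵢ) = 600/(1025×45×10³) + 550/(575×196×10³) = 1.789×10⁻⁵ mm/N.
P = 1.06 / 1.789×10⁻⁵ = 59260 N = 59.26 kN, tensile.
σ_{nickel alloy} = P / A = 59260 / 575 = 103.1 MPa.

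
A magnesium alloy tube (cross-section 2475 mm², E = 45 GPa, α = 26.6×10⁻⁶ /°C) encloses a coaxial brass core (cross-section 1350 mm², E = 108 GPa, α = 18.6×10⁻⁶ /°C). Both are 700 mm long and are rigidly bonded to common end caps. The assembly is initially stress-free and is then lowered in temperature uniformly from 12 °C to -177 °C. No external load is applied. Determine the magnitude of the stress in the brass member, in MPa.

σ ≈ 70.7 MPa (compressive)

Equilibrium of a rigid end plate with no external load gives equal and opposite internal forces ±P in the two members. Since α_{magnesium alloy} > α_{brass}, cooling drives the magnesium alloy into tension and the brass into compression.
Equating the net (thermal + elastic) strains gives |α₁ − α₂|·ΔT = P·[1/(A₁E₁) + 1/(A₂E₂)].
|α₁ − α₂|·ΔT = 8×10⁻⁶ × 189 = 0.001512.
1/(A₁E₁) + 1/(A₂E₂) = 1/(2475×45×10³) + 1/(1350×108×10³) = 1.584×10⁻⁸ N⁻¹.
P = 0.001512 / 1.584×10⁻⁸ = 95470 N = 95.47 kN.
σ_{brass} = P/A₂ = 95470/1350 = 70.72 MPa, compressive.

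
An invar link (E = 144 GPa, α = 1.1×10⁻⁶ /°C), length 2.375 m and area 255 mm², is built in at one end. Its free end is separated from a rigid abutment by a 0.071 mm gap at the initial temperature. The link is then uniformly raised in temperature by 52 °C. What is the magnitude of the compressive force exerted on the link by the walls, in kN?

Unrestrained expansion: δ_free = αΔT L = 1.1×10⁻⁶ × 52 × 2375 = 0.1358 mm.
The gap closes (δ_free > 0.071 mm) and the wall then resists a further 0.1358 − 0.071 = 0.06485 mm of expansion.
So σ = E(δ_free − g)/L = 144×10³ × 0.06485/2375 = 3.932 MPa.
P = σA = 3.932 × 255 = 1.003 kN.

P ≈ 1 kN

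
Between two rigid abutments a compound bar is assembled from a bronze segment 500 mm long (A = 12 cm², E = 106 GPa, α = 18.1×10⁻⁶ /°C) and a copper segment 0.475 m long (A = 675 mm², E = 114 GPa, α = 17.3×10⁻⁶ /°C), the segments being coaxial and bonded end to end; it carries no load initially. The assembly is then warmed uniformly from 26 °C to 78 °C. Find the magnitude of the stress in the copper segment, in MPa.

σ ≈ 132 MPa (compressive)

With the walls removed the bar would change length by δ_free = Σ αᵢΔT Lᵢ = 18.1×10⁻⁶×52×500 + 17.3×10⁻⁶×52×475 = 0.8979 mm.
Since the ends are fixed, an axial force P builds up, equal in every segment, with P · Σ Lᵢ/(AᵢEᵢ) = δ_free.
Σ Lᵢ/(AᵢEᵢ) = 500/(1200×106×10³) + 475/(675×114×10³) = 1.01×10⁻⁵ mm/N.
P = 0.8979 / 1.01×10⁻⁵ = 88870 N = 88.87 kN, compressive.
σ_{copper} = P / A = 88870 / 675 = 131.7 MPa.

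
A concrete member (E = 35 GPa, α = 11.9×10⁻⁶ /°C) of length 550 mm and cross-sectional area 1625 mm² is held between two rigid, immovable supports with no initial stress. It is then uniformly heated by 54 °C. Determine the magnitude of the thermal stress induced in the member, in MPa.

Because both ends are immovable the net strain is zero, and the suppressed thermal strain is αΔT = 11.9×10⁻⁶ × 54 = 642.6×10⁻⁶.
The stress required to suppress this strain is σ = Eε = 35×10³ × 642.6×10⁻⁶ = 22.49 MPa, compressive since the member is trying to expand.

σ ≈ 22.5 MPa (compressive)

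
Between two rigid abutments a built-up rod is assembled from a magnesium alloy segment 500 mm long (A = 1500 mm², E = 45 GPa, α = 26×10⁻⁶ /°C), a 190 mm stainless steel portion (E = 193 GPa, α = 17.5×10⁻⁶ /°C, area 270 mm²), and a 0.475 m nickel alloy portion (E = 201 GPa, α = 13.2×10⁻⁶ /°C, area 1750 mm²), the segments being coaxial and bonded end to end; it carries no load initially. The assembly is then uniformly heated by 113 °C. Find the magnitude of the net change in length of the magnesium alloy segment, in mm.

|ΔL| ≈ 0.0557 mm

Free thermal expansion of the whole bar: Σ αᵢΔT Lᵢ = 26×10⁻⁶×113×500 + 17.5×10⁻⁶×113×190 + 13.2×10⁻⁶×113×475 = 2.553 mm.
The rigid supports impose zero overall length change; the single axial force P common to all segments must satisfy P Σ Lᵢ/(AᵢEᵢ) = δ_free.
Σ Lᵢ/(AᵢEᵢ) = 500/(1500×45×10³) + 190/(270×193×10³) + 475/(1750×201×10³) = 1.24×10⁻⁵ mm/N.
So P = 2.553 / 1.24×10⁻⁵ = 205.8 kN, compressive.
For the magnesium alloy segment, free thermal change = 26×10⁻⁶×113×500 = 1.469 mm and elastic change from P = 205800×500/(1500×45×10³) = 1.525 mm; these oppose, so the net change is 0.0557 mm (segment shortens).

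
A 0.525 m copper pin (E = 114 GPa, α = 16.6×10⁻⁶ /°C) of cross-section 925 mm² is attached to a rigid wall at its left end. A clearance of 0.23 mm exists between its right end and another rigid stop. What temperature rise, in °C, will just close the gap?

ΔT ≈ 26.4 °C

Contact occurs when the free expansion equals the gap: αΔT L = 0.23 mm.
So ΔT = g/(αL) = 0.23/(16.6×10⁻⁶ × 525) = 26.39 °C.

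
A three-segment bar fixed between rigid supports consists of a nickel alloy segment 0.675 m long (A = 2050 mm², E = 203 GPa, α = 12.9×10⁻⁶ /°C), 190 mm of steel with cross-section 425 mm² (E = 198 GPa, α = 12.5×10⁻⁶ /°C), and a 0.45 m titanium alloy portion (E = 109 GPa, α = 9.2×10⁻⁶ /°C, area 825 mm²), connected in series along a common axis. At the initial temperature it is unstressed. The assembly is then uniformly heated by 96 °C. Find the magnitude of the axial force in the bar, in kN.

P ≈ 164 kN (compressive)

Free thermal expansion of the whole bar: Σ αᵢΔT Lᵢ = 12.9×10⁻⁶×96×675 + 12.5×10⁻⁶×96×190 + 9.2×10⁻⁶×96×450 = 1.461 mm.
The walls prevent any net length change, so an axial force P (same in every segment) develops. Compatibility: P · Σ Lᵢ/(AᵢEᵢ) = δ_free.
The series flexibility is Σ Lᵢ/(AᵢEᵢ) = 675/(2050×203×10³) + 190/(425×198×10³) + 450/(825×109×10³) = 8.884×10⁻⁶ mm/N.
Hence P = δ_free / Σ(L/AE) = 1.461/8.884×10⁻⁶ = 164.5 kN (compressive).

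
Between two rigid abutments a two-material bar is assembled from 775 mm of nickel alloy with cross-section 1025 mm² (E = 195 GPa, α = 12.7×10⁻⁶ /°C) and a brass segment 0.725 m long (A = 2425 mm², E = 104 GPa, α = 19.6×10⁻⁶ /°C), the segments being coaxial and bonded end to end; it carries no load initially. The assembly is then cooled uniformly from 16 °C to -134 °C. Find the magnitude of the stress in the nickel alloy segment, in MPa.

σ ≈ 521 MPa (tensile)

If the supports were absent, the total length change would be Σ αᵢΔT Lᵢ = 12.7×10⁻⁶×150×775 + 19.6×10⁻⁶×150×725 = 3.608 mm.
The walls prevent any net length change, so an axial force P (same in every segment) develops. Compatibility: P · Σ Lᵢ/(AᵢEᵢ) = δ_free.
Σ Lᵢ/(AᵢEᵢ) = 775/(1025×195×10³) + 725/(2425×104×10³) = 6.752×10⁻⁶ mm/N.
P = 3.608 / 6.752×10⁻⁶ = 534300 N = 534.3 kN, tensile.
σ_{nickel alloy} = P / A = 534300 / 1025 = 521.3 MPa.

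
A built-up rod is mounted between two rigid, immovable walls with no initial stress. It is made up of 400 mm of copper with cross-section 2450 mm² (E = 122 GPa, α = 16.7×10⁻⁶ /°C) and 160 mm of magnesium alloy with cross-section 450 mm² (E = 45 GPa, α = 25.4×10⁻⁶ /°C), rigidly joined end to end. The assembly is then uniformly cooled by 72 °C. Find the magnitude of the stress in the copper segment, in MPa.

With the walls removed the bar would change length by δ_free = Σ αᵢΔT Lᵢ = 16.7×10⁻⁶×72×400 + 25.4×10⁻⁶×72×160 = 0.7736 mm.
Since the ends are fixed, an axial force P builds up, equal in every segment, with P · Σ Lᵢ/(AᵢEᵢ) = δ_free.
The series flexibility is Σ Lᵢ/(AᵢEᵢ) = 400/(2450×122×10³) + 160/(450×45×10³) = 9.239×10⁻⁶ mm/N.
Hence P = δ_free / Σ(L/AE) = 0.7736/9.239×10⁻⁶ = 83.72 kN (tensile).
σ_{copper} = P / A = 83720 / 2450 = 34.17 MPa.

σ ≈ 34.2 MPa (tensile)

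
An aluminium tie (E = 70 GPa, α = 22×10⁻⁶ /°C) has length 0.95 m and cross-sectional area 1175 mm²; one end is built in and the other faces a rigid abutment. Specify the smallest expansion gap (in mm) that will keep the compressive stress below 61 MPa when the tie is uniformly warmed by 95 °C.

With no wall the tie would lengthen by αΔT L = 22×10⁻⁶ × 95 × 950 = 1.985 mm.
A stress of 61 MPa corresponds to the wall pushing the tie back by σL/E = 61×950/(70×10³) = 0.8279 mm.
The gap must absorb the remainder: g_min = 1.985 − 0.8279 = 1.158 mm.

g ≈ 1.16 mm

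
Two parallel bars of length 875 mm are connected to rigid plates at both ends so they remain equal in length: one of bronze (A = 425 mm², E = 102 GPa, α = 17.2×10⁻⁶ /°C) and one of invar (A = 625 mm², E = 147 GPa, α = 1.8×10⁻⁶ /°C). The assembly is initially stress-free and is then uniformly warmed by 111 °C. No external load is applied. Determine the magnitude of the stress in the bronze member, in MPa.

The bronze has the larger α, so on heating it would change length more than the invar if both were free. The rigid plates force a common final length, so the bronze is put into compression and the invar into tension, with equal and opposite forces P (no external load).
Compatibility of the two members (thermal + elastic change equal): (α₁ − α₂)ΔT = P·[1/(A₁E₁) + 1/(A₂E₂)].
|α₁ − α₂|·ΔT = 15.4×10⁻⁶ × 111 = 0.001709.
1/(A₁E₁) + 1/(A₂E₂) = 1/(425×102×10³) + 1/(625×147×10³) = 3.395×10⁻⁸ N⁻¹.
So P = 0.001709 / 3.395×10⁻⁸ = 50.35 kN.
σ_{bronze} = P/A₁ = 50350/425 = 118.5 MPa, compressive.

σ ≈ 118 MPa (compressive)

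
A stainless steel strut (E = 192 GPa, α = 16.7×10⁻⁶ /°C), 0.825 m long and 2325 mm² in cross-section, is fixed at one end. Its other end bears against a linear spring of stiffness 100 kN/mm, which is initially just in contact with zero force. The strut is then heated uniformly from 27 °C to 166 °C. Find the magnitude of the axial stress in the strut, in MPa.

σ ≈ 69.5 MPa (compressive)

Free thermal expansion: δ_free = αΔT L = 16.7×10⁻⁶ × 139 × 825 = 1.915 mm.
Let P be the compressive force at the spring. The strut shortens elastically by PL/(AE) and the spring compresses by P/k; together these equal δ_free.
So P = δ_free / [L/(AE) + 1/k] = 1.915 / [ 825/(2325×192×10³) + 1/(100×10³) ].
P = 1.915 / 1.185×10⁻⁵ = 161600 N.
σ = P/A = 161600/2325 = 69.52 MPa.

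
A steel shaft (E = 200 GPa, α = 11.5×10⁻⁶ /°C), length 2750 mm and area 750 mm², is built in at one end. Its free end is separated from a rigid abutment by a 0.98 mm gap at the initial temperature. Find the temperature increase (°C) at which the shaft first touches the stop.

The gap closes when αΔT L = 0.98 mm, since the shaft is still unstressed at that instant.
ΔT = 0.98 / (11.5×10⁻⁶ × 2750) = 30.99 °C.

ΔT ≈ 31 °C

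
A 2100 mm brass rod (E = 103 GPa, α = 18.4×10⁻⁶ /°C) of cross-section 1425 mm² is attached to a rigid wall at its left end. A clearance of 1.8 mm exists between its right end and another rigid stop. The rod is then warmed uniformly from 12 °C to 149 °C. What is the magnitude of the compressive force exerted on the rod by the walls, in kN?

P ≈ 244 kN

Unrestrained expansion: δ_free = αΔT L = 18.4×10⁻⁶ × 137 × 2100 = 5.294 mm.
The gap closes (δ_free > 1.8 mm) and the wall then resists a further 5.294 − 1.8 = 3.494 mm of expansion.
That suppressed elongation corresponds to σ = E·Δ/L = 103×10³ × 3.494/2100 = 171.4 MPa.
P = σA = 171.4 × 1425 = 244.2 kN.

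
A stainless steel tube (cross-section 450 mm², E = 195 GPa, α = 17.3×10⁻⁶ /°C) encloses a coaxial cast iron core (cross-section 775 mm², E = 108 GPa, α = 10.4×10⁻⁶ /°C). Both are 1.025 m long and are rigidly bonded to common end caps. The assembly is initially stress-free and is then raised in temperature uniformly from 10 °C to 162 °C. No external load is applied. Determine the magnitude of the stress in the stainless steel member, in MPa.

Both members must finish at the same length. With the larger α, the stainless steel tends to over-expand; the plates restrain it, putting the stainless steel in compression and the cast iron in tension. With no external load the two internal forces are equal and opposite, magnitude P.
Equating the net (thermal + elastic) strains gives |α₁ − α₂|·ΔT = P·[1/(A₁E₁) + 1/(A₂E₂)].
|α₁ − α₂|·ΔT = 6.9×10⁻⁶ × 152 = 0.001049.
1/(A₁E₁) + 1/(A₂E₂) = 1/(450×195×10³) + 1/(775×108×10³) = 2.334×10⁻⁸ N⁻¹.
P = 0.001049 / 2.334×10⁻⁸ = 44930 N = 44.93 kN.
σ_{stainless steel} = P/A₁ = 44930/450 = 99.84 MPa, compressive.

σ ≈ 99.8 MPa (compressive)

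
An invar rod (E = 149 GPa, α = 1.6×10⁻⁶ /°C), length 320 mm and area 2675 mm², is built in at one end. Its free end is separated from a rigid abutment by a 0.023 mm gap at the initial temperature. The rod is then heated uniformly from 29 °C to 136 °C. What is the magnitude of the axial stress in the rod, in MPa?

Free thermal elongation = αΔT L = 1.6×10⁻⁶ × 107 × 320 = 0.05478 mm.
After closing the 0.023 mm clearance, 0.05478 − 0.023 = 0.03178 mm of expansion remains to be suppressed by the wall.
That suppressed elongation corresponds to σ = E·Δ/L = 149×10³ × 0.03178/320 = 14.8 MPa.

σ ≈ 14.8 MPa (compressive)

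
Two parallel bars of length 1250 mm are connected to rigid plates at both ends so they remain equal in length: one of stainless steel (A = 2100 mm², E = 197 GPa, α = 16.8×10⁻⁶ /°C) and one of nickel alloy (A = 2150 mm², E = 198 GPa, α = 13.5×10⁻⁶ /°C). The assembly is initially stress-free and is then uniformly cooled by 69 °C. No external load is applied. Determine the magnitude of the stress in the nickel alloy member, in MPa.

Equilibrium of a rigid end plate with no external load gives equal and opposite internal forces ±P in the two members. Since α_{stainless steel} > α_{nickel alloy}, cooling drives the stainless steel into tension and the nickel alloy into compression.
Compatibility of the two members (thermal + elastic change equal): (α₁ − α₂)ΔT = P·[1/(A₁E₁) + 1/(A₂E₂)].
|α₁ − α₂|·ΔT = 3.3×10⁻⁶ × 69 = 0.0002277.
1/(A₁E₁) + 1/(A₂E₂) = 1/(2100×197×10³) + 1/(2150×198×10³) = 4.766×10⁻⁹ N⁻¹.
So P = 0.0002277 / 4.766×10⁻⁹ = 47.77 kN.
σ_{nickel alloy} = P/A₂ = 47770/2150 = 22.22 MPa, compressive.

σ ≈ 22.2 MPa (compressive)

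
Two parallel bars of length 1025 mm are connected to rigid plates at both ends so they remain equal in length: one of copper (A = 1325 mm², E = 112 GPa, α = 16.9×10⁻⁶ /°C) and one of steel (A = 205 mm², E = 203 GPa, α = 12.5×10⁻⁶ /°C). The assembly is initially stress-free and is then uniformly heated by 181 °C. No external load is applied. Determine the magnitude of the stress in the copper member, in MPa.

σ ≈ 19.5 MPa (compressive)

Both members must finish at the same length. With the larger α, the copper tends to over-expand; the plates restrain it, putting the copper in compression and the steel in tension. With no external load the two internal forces are equal and opposite, magnitude P.
Setting the final lengths equal and cancelling L: (α₁ − α₂)ΔT = P/(A₁E₁) + P/(A₂E₂).
|α₁ − α₂|·ΔT = 4.4×10⁻⁶ × 181 = 0.0007964.
1/(A₁E₁) + 1/(A₂E₂) = 1/(1325×112×10³) + 1/(205×203×10³) = 3.077×10⁻⁸ N⁻¹.
P = 0.0007964 / 3.077×10⁻⁸ = 25880 N = 25.88 kN.
σ_{copper} = P/A₁ = 25880/1325 = 19.53 MPa, compressive.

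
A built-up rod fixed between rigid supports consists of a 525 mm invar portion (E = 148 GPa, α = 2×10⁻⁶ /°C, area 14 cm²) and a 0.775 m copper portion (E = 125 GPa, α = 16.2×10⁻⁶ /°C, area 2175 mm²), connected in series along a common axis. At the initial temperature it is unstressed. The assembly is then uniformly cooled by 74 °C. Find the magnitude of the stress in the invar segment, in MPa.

If the supports were absent, the total length change would be Σ αᵢΔT Lᵢ = 2×10⁻⁶×74×525 + 16.2×10⁻⁶×74×775 = 1.007 mm.
Since the ends are fixed, an axial force P builds up, equal in every segment, with P · Σ Lᵢ/(AᵢEᵢ) = δ_free.
The series flexibility is Σ Lᵢ/(AᵢEᵢ) = 525/(1400×148×10³) + 775/(2175×125×10³) = 5.384×10⁻⁶ mm/N.
P = 1.007 / 5.384×10⁻⁶ = 187000 N = 187 kN, tensile.
σ_{invar} = P / A = 187000 / 1400 = 133.6 MPa.

σ ≈ 134 MPa (tensile)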